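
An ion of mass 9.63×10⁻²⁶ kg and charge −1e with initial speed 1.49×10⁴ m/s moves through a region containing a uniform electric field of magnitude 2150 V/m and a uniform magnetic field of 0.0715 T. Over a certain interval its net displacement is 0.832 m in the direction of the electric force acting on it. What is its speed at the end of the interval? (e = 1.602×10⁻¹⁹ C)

B does no work; ΔKE = |q|E d.
½mv_f² = ½mv₀² + |q|Ed = ½(9.63×10⁻²⁶)(1.49×10⁴)² + (1.602×10⁻¹⁹)(2150)(0.832) ≈ 1.069×10⁻¹⁷ J + 2.866×10⁻¹⁶ J ≈ 2.973×10⁻¹⁶ J.
v_f = √(2·2.973×10⁻¹⁶/9.63×10⁻²⁶) ≈ 7.86×10⁴ m/s.

v_f ≈ 7.86×10⁴ m/s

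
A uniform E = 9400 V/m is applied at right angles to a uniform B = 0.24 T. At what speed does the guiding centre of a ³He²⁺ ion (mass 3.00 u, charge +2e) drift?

v_d ≈ 3.9×10⁴ m/s

The steady drift has the magnetic force balancing the electric force, so v_d = E/B.
v_d = 9400/0.24 = 3.9×10⁴ m/s.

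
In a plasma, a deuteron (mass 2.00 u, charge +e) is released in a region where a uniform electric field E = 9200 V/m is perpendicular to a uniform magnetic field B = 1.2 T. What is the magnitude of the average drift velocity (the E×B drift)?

In crossed fields the guiding centre drifts at v_d = |E×B|/B² = E/B, independent of charge and mass.
v_d = 9200/1.2 = 7700 m/s.

v_d ≈ 7700 m/s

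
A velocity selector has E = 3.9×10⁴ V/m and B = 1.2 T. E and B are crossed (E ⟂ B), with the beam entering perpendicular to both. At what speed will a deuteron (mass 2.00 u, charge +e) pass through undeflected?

v = 3.2×10⁴ m/s

Zero net Lorentz force requires |qE| = |q v×B|, i.e. E = vB.
v = E/B = 3.9×10⁴/1.2 = 3.2×10⁴ m/s.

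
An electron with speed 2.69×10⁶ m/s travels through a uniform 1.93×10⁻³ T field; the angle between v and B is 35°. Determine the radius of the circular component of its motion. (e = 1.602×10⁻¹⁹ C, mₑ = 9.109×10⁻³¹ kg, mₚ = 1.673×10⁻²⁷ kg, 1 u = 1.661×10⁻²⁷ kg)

v⊥ = v sinθ = 2.69×10⁶·sin35° ≈ 1.543×10⁶ m/s.
r = m v⊥/(|q|B) = (9.109×10⁻³¹)(1.543×10⁶)/((1.602×10⁻¹⁹)(1.93×10⁻³)) ≈ 4.55×10⁻³ m.

r ≈ 4.55×10⁻³ m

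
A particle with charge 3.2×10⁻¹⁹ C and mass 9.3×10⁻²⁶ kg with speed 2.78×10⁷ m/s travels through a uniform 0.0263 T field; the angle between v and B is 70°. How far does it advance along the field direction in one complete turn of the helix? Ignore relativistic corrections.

v∥ = v cosθ = 2.78×10⁷·cos70° ≈ 9.508×10⁶ m/s.
T = 2πm/(|q|B) = 2π(9.3×10⁻²⁶)/((3.2×10⁻¹⁹)(0.0263)) ≈ 6.943×10⁻⁵ s.
pitch = v∥ T = (9.508×10⁶)(6.943×10⁻⁵) ≈ 660 m.

p ≈ 660 m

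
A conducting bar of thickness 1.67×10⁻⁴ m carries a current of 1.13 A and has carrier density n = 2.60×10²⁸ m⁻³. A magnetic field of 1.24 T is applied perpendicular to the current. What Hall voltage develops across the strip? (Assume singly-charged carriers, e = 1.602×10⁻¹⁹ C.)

V_H = IB/(n e t).
V_H = (1.13)(1.24)/((2.60×10²⁸)(1.602×10⁻¹⁹)(1.67×10⁻⁴)) ≈ 2.01×10⁻⁶ V.

V_H ≈ 2.01×10⁻⁶ V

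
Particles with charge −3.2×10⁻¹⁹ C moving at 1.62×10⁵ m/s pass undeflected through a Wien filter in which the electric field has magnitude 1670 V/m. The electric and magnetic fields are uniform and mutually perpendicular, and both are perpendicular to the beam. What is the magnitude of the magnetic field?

B = 0.0103 T

Balance of forces in the selector: qE = qvB ⇒ B = E/v.
B = 1670/1.62×10⁵ = 0.0103 T.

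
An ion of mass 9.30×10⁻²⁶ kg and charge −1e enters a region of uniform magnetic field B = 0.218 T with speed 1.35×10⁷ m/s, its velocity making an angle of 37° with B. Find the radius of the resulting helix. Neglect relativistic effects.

v⊥ = v sinθ = 1.35×10⁷·sin37° ≈ 8.125×10⁶ m/s.
r = m v⊥/(|q|B) = (9.30×10⁻²⁶)(8.125×10⁶)/((1.602×10⁻¹⁹)(0.218)) ≈ 21.6 m.

r ≈ 21.6 m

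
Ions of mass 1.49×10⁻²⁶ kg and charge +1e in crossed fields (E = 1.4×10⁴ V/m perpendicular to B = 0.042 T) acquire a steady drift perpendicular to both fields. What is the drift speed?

The E×B drift speed is v_d = E/B.
v_d = 1.4×10⁴/0.042 = 3.3×10⁵ m/s.

v_d ≈ 3.3×10⁵ m/s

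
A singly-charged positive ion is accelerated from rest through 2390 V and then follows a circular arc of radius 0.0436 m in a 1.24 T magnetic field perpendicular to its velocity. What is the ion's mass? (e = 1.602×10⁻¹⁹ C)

Combine |q|V = ½mv² and r = mv/(|q|B): eliminate v to get m = qB²r²/(2V).
m = (1.602×10⁻¹⁹)(1.24)²(0.0436)²/(2·2390) ≈ 9.80×10⁻²⁶ kg.

m ≈ 9.80×10⁻²⁶ kg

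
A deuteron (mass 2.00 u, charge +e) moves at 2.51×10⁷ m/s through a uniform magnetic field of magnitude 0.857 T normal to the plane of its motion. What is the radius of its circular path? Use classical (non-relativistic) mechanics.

r ≈ 0.607 m

The magnetic force provides the centripetal force: |q|vB = mv²/r.
r = mv/(|q|B) = (3.322×10⁻²⁷)(2.51×10⁷)/((1.602×10⁻¹⁹)(0.857)) ≈ 0.607 m.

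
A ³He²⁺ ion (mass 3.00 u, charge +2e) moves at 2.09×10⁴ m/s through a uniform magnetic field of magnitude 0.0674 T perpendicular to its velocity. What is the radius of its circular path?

r ≈ 4.82×10⁻³ m

The magnetic force provides the centripetal force: |q|vB = mv²/r.
r = mv/(|q|B) = (4.983×10⁻²⁷)(2.09×10⁴)/((3.204×10⁻¹⁹)(0.0674)) ≈ 4.82×10⁻³ m.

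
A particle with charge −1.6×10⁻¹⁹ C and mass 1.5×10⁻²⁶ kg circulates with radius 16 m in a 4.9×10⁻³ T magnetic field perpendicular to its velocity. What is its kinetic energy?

KE ≈ 3.3×10⁴ eV

v = |q|Br/m, then KE = ½mv² = (qBr)²/(2m).
v = (1.6×10⁻¹⁹)(4.9×10⁻³)(16)/1.5×10⁻²⁶ ≈ 8.363×10⁵ m/s.
KE = ½(1.5×10⁻²⁶)(8.363×10⁵)² ≈ 5.2×10⁻¹⁵ J = 3.3×10⁴ eV.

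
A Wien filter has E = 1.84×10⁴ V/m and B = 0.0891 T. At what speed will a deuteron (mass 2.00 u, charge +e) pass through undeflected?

v = 2.07×10⁵ m/s

Zero net Lorentz force requires |qE| = |q v×B|, i.e. E = vB.
v = E/B = 1.84×10⁴/0.0891 = 2.07×10⁵ m/s.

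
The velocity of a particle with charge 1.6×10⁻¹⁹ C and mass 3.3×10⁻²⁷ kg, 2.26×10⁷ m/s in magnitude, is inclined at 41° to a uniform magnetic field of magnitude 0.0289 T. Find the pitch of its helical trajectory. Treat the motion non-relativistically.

p ≈ 76.5 m

v∥ = v cosθ = 2.26×10⁷·cos41° ≈ 1.706×10⁷ m/s.
T = 2πm/(|q|B) = 2π(3.3×10⁻²⁷)/((1.6×10⁻¹⁹)(0.0289)) ≈ 4.484×10⁻⁶ s.
pitch = v∥ T = (1.706×10⁷)(4.484×10⁻⁶) ≈ 76.5 m.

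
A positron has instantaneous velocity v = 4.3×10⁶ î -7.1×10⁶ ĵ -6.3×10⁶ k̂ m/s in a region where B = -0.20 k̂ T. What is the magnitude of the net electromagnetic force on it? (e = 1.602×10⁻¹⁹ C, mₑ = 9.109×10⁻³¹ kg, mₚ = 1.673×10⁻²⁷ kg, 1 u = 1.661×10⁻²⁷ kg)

|F| ≈ 2.66×10⁻¹³ N

v×B = (1.42×10⁶, 8.60×10⁵, 0) N/C.
F = q v×B = (1.602×10⁻¹⁹ C)·(1.42×10⁶, 8.60×10⁵, 0) = (2.27×10⁻¹³, 1.38×10⁻¹³, 0) N.
|F| = 2.66×10⁻¹³ N.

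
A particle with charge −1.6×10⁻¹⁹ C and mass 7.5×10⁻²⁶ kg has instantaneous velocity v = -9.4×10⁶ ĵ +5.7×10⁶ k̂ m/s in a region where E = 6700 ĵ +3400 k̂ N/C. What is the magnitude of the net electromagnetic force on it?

|F| ≈ 1.20×10⁻¹⁵ N

Only an electric field acts, so F = qE = (−1.6×10⁻¹⁹ C)·(0, 6700, 3400) = (0, -1.07×10⁻¹⁵, -5.44×10⁻¹⁶) N.
|F| = 1.20×10⁻¹⁵ N.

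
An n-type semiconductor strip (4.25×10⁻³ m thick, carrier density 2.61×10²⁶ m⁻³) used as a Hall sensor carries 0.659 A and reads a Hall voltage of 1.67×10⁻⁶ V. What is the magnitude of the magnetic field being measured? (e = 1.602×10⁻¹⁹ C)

From V_H = IB/(n e t), B = V_H n e t / I.
B = (1.67×10⁻⁶)(2.61×10²⁶)(1.602×10⁻¹⁹)(4.25×10⁻³)/0.659 ≈ 0.450 T.

B ≈ 0.450 T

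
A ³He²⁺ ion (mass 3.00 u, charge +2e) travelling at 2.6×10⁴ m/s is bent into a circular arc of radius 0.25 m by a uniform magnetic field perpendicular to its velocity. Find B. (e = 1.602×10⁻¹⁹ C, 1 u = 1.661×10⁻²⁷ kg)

From |q|vB = mv²/r, B = mv/(|q|r).
B = (4.983×10⁻²⁷)(2.6×10⁴)/((3.204×10⁻¹⁹)(0.25)) ≈ 1.6×10⁻³ T.

B ≈ 1.6×10⁻³ T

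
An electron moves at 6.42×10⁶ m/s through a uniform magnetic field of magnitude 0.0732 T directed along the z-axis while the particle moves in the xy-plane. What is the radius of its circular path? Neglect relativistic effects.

The magnetic force provides the centripetal force: |q|vB = mv²/r.
r = mv/(|q|B) = (9.109×10⁻³¹)(6.42×10⁶)/((1.602×10⁻¹⁹)(0.0732)) ≈ 4.99×10⁻⁴ m.

r ≈ 4.99×10⁻⁴ m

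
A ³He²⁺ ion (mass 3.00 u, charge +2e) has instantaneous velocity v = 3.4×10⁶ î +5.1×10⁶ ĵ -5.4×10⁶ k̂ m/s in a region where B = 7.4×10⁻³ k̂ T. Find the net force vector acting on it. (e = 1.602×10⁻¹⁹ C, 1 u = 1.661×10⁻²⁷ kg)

v×B = (3.77×10⁴, -2.52×10⁴, 0) N/C.
F = q v×B = (3.204×10⁻¹⁹ C)·(3.77×10⁴, -2.52×10⁴, 0) = (1.21×10⁻¹⁴, -8.06×10⁻¹⁵, 0) N.

F ≈ (1.21×10⁻¹⁴, -8.06×10⁻¹⁵, 0) N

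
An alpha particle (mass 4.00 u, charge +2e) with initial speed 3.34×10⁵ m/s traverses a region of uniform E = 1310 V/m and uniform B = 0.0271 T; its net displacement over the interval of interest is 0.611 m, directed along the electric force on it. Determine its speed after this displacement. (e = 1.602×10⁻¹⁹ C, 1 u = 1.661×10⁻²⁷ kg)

v_f ≈ 4.34×10⁵ m/s

B does no work; ΔKE = |q|E d.
½mv_f² = ½mv₀² + |q|Ed = ½(6.644×10⁻²⁷)(3.34×10⁵)² + (3.204×10⁻¹⁹)(1310)(0.611) ≈ 3.706×10⁻¹⁶ J + 2.565×10⁻¹⁶ J ≈ 6.270×10⁻¹⁶ J.
v_f = √(2·6.270×10⁻¹⁶/6.644×10⁻²⁷) ≈ 4.34×10⁵ m/s.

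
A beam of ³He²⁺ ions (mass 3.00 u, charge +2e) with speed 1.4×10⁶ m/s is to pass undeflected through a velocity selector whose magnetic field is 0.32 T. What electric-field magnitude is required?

For straight-line motion qE = qvB, so E = vB.
E = 1.4×10⁶ × 0.32 = 4.5×10⁵ V/m.

E = 4.5×10⁵ V/m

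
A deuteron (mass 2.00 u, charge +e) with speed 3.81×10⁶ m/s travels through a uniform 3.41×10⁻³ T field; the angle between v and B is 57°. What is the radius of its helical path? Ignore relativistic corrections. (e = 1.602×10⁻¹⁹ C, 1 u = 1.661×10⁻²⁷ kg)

r ≈ 19.4 m

v⊥ = v sinθ = 3.81×10⁶·sin57° ≈ 3.195×10⁶ m/s.
r = m v⊥/(|q|B) = (3.322×10⁻²⁷)(3.195×10⁶)/((1.602×10⁻¹⁹)(3.41×10⁻³)) ≈ 19.4 m.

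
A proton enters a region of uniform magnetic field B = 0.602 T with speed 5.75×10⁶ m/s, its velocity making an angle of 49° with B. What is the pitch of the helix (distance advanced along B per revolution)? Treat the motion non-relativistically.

p ≈ 0.411 m

v∥ = v cosθ = 5.75×10⁶·cos49° ≈ 3.772×10⁶ m/s.
T = 2πm/(|q|B) = 2π(1.673×10⁻²⁷)/((1.602×10⁻¹⁹)(0.602)) ≈ 1.090×10⁻⁷ s.
pitch = v∥ T = (3.772×10⁶)(1.090×10⁻⁷) ≈ 0.411 m.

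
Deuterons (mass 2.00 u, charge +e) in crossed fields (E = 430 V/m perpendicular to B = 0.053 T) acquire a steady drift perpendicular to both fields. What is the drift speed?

v_d ≈ 8100 m/s

The E×B drift speed is v_d = E/B.
v_d = 430/0.053 = 8100 m/s.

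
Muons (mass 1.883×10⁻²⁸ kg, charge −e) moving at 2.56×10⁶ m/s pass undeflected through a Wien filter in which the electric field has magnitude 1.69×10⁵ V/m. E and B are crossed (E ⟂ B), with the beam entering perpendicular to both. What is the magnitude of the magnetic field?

B = 0.0660 T

Balance of forces in the selector: qE = qvB ⇒ B = E/v.
B = 1.69×10⁵/2.56×10⁶ = 0.0660 T.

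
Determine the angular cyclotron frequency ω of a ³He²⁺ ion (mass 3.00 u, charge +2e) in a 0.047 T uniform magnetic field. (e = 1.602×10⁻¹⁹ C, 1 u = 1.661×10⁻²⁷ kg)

ω ≈ 3.0×10⁶ rad/s

ω = |q|B/m.
ω = (3.204×10⁻¹⁹)(0.047)/4.983×10⁻²⁷ ≈ 3.0×10⁶ rad/s.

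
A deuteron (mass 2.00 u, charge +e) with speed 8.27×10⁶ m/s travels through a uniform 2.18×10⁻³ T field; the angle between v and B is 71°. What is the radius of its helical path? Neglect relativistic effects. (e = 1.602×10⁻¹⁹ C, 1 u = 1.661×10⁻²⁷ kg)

r ≈ 74.4 m

v⊥ = v sinθ = 8.27×10⁶·sin71° ≈ 7.819×10⁶ m/s.
r = m v⊥/(|q|B) = (3.322×10⁻²⁷)(7.819×10⁶)/((1.602×10⁻¹⁹)(2.18×10⁻³)) ≈ 74.4 m.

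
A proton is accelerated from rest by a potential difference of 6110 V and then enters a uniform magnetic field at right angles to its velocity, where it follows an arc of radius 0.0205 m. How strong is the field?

B ≈ 0.551 T

v = √(2|q|V/m) = √(2·1.602×10⁻¹⁹·6110/1.673×10⁻²⁷) ≈ 1.082×10⁶ m/s.
B = mv/(|q|r) = (1.673×10⁻²⁷)(1.082×10⁶)/((1.602×10⁻¹⁹)(0.0205)) ≈ 0.551 T.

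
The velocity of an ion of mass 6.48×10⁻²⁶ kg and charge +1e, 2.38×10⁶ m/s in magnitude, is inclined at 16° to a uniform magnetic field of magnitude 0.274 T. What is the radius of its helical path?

r ≈ 0.968 m

v⊥ = v sinθ = 2.38×10⁶·sin16° ≈ 6.560×10⁵ m/s.
r = m v⊥/(|q|B) = (6.48×10⁻²⁶)(6.560×10⁵)/((1.602×10⁻¹⁹)(0.274)) ≈ 0.968 m.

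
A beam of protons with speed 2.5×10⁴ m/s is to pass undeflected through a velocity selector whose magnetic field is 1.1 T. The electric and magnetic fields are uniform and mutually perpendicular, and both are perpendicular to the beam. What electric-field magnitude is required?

E = 2.8×10⁴ V/m

For straight-line motion qE = qvB, so E = vB.
E = 2.5×10⁴ × 1.1 = 2.8×10⁴ V/m.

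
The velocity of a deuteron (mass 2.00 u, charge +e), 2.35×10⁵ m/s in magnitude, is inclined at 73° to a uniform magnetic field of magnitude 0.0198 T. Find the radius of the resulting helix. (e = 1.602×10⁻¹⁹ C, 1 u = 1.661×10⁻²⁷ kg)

r ≈ 0.235 m

v⊥ = v sinθ = 2.35×10⁵·sin73° ≈ 2.247×10⁵ m/s.
r = m v⊥/(|q|B) = (3.322×10⁻²⁷)(2.247×10⁵)/((1.602×10⁻¹⁹)(0.0198)) ≈ 0.235 m.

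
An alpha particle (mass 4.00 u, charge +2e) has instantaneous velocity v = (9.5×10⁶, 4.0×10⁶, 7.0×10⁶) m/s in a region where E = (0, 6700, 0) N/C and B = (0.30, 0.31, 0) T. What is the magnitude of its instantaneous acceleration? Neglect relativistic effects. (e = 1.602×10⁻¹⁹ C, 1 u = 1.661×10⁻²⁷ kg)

|a| ≈ 1.68×10¹⁴ m/s²

v×B = (-2.17×10⁶, 2.10×10⁶, 1.74×10⁶) N/C.
E + v×B = (-2.17×10⁶, 2.11×10⁶, 1.74×10⁶) N/C.
F = q(E + v×B) = (3.204×10⁻¹⁹ C)·(-2.17×10⁶, 2.11×10⁶, 1.74×10⁶) = (-6.95×10⁻¹³, 6.75×10⁻¹³, 5.59×10⁻¹³) N.
|a| = |F|/m = 1.119×10⁻¹²/6.644×10⁻²⁷ ≈ 1.68×10¹⁴ m/s².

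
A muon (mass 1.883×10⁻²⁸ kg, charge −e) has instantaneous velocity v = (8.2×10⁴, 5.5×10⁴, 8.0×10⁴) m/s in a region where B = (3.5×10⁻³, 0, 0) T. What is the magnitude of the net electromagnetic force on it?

v×B = (0, 280, -192) N/C.
F = q v×B = (−1.602×10⁻¹⁹ C)·(0, 280, -192) = (0, -4.49×10⁻¹⁷, 3.08×10⁻¹⁷) N.
|F| = 5.44×10⁻¹⁷ N.

|F| ≈ 5.44×10⁻¹⁷ N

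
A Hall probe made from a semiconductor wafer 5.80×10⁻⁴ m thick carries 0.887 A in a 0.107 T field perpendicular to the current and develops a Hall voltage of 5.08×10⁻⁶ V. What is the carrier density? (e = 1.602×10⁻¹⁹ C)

n ≈ 2.01×10²⁶ m⁻³

From V_H = IB/(n e t), n = IB/(V_H e t).
n = (0.887)(0.107)/((5.08×10⁻⁶)(1.602×10⁻¹⁹)(5.80×10⁻⁴)) ≈ 2.01×10²⁶ m⁻³.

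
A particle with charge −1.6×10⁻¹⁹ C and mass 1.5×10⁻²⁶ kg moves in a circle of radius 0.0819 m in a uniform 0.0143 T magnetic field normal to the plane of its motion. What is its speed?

v ≈ 1.25×10⁴ m/s

From |q|vB = mv²/r, v = |q|Br/m.
v = (1.6×10⁻¹⁹)(0.0143)(0.0819)/1.5×10⁻²⁶ ≈ 1.25×10⁴ m/s.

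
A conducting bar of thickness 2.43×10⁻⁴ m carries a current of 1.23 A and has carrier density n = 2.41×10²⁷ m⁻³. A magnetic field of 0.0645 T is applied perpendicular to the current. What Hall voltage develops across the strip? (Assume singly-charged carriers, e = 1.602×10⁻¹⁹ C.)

V_H ≈ 8.46×10⁻⁷ V

V_H = IB/(n e t).
V_H = (1.23)(0.0645)/((2.41×10²⁷)(1.602×10⁻¹⁹)(2.43×10⁻⁴)) ≈ 8.46×10⁻⁷ V.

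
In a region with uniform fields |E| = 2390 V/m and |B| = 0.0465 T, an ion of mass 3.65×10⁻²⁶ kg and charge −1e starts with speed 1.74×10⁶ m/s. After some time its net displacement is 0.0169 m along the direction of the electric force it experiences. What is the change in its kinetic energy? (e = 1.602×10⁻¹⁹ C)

The magnetic force is always ⟂ v and does no work; only the electric force changes KE.
ΔKE = F_E · d = |q|E d = (1.602×10⁻¹⁹)(2390)(0.0169) ≈ 6.47×10⁻¹⁸ J.

ΔKE ≈ 6.47×10⁻¹⁸ J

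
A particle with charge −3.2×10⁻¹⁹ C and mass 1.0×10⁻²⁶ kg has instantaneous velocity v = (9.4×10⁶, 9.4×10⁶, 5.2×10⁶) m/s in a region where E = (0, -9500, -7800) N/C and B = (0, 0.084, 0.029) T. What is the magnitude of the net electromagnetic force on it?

|F| ≈ 2.71×10⁻¹³ N

v×B = (-1.64×10⁵, -2.73×10⁵, 7.90×10⁵) N/C.
E + v×B = (-1.64×10⁵, -2.82×10⁵, 7.82×10⁵) N/C.
F = q(E + v×B) = (−3.2×10⁻¹⁹ C)·(-1.64×10⁵, -2.82×10⁵, 7.82×10⁵) = (5.25×10⁻¹⁴, 9.03×10⁻¹⁴, -2.50×10⁻¹³) N.
|F| = 2.71×10⁻¹³ N.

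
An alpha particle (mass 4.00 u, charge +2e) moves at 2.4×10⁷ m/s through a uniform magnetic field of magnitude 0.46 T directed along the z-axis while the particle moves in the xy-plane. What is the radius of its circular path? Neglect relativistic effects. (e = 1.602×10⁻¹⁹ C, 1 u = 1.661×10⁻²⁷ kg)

r ≈ 1.1 m

The magnetic force provides the centripetal force: |q|vB = mv²/r.
r = mv/(|q|B) = (6.644×10⁻²⁷)(2.4×10⁷)/((3.204×10⁻¹⁹)(0.46)) ≈ 1.1 m.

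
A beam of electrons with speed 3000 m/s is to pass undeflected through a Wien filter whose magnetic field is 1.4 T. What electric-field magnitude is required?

For straight-line motion qE = qvB, so E = vB.
E = 3000 × 1.4 = 4200 V/m.

E = 4200 V/m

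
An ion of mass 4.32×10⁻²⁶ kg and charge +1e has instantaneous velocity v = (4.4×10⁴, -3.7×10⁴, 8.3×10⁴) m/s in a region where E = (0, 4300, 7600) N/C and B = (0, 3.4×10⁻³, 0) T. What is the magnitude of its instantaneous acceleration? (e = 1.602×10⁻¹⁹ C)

v×B = (-282, 0, 150) N/C.
E + v×B = (-282, 4300, 7750) N/C.
F = q(E + v×B) = (1.602×10⁻¹⁹ C)·(-282, 4300, 7750) = (-4.52×10⁻¹⁷, 6.89×10⁻¹⁶, 1.24×10⁻¹⁵) N.
|a| = |F|/m = 1.421×10⁻¹⁵/4.32×10⁻²⁶ ≈ 3.29×10¹⁰ m/s².

|a| ≈ 3.29×10¹⁰ m/s²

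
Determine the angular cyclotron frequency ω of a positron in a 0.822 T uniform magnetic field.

ω ≈ 1.45×10¹¹ rad/s

ω = |q|B/m.
ω = (1.602×10⁻¹⁹)(0.822)/9.109×10⁻³¹ ≈ 1.45×10¹¹ rad/s.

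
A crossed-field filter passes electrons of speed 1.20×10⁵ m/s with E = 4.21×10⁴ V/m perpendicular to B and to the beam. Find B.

Balance of forces in the selector: qE = qvB ⇒ B = E/v.
B = 4.21×10⁴/1.20×10⁵ = 0.351 T.

B = 0.351 T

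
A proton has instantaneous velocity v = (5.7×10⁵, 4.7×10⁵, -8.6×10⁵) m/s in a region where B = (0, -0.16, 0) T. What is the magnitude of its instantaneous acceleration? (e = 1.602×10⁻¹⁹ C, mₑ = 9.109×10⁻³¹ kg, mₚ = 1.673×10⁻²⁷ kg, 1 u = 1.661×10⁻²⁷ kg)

v×B = (-1.38×10⁵, 0, -9.12×10⁴) N/C.
F = q v×B = (1.602×10⁻¹⁹ C)·(-1.38×10⁵, 0, -9.12×10⁴) = (-2.20×10⁻¹⁴, 0, -1.46×10⁻¹⁴) N.
|a| = |F|/m = 2.645×10⁻¹⁴/1.673×10⁻²⁷ ≈ 1.58×10¹³ m/s².

|a| ≈ 1.58×10¹³ m/s²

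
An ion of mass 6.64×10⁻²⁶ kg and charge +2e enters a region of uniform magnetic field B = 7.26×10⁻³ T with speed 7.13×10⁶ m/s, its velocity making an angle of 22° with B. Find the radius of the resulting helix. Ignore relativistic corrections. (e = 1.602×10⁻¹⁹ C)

r ≈ 76.2 m

v⊥ = v sinθ = 7.13×10⁶·sin22° ≈ 2.671×10⁶ m/s.
r = m v⊥/(|q|B) = (6.64×10⁻²⁶)(2.671×10⁶)/((3.204×10⁻¹⁹)(7.26×10⁻³)) ≈ 76.2 m.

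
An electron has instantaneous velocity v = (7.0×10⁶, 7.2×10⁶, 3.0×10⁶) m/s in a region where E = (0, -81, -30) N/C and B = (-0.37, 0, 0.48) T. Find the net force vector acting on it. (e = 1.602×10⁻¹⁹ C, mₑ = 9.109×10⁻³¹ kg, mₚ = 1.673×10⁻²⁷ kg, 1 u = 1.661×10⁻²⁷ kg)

v×B = (3.46×10⁶, -4.47×10⁶, 2.66×10⁶) N/C.
E + v×B = (3.46×10⁶, -4.47×10⁶, 2.66×10⁶) N/C.
F = q(E + v×B) = (−1.602×10⁻¹⁹ C)·(3.46×10⁶, -4.47×10⁶, 2.66×10⁶) = (-5.54×10⁻¹³, 7.16×10⁻¹³, -4.27×10⁻¹³) N.

F ≈ (-5.54×10⁻¹³, 7.16×10⁻¹³, -4.27×10⁻¹³) N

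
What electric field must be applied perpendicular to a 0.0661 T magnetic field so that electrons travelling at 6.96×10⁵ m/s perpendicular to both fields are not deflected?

E = 4.60×10⁴ V/m

For straight-line motion qE = qvB, so E = vB.
E = 6.96×10⁵ × 0.0661 = 4.60×10⁴ V/m.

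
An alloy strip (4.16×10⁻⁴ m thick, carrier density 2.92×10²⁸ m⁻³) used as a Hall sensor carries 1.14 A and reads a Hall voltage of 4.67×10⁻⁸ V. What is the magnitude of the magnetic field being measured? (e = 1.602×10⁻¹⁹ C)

From V_H = IB/(n e t), B = V_H n e t / I.
B = (4.67×10⁻⁸)(2.92×10²⁸)(1.602×10⁻¹⁹)(4.16×10⁻⁴)/1.14 ≈ 0.0797 T.

B ≈ 0.0797 T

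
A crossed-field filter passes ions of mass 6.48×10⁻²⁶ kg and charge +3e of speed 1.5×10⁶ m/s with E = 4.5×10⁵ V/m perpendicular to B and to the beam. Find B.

B = 0.30 T

Balance of forces in the selector: qE = qvB ⇒ B = E/v.
B = 4.5×10⁵/1.5×10⁶ = 0.30 T.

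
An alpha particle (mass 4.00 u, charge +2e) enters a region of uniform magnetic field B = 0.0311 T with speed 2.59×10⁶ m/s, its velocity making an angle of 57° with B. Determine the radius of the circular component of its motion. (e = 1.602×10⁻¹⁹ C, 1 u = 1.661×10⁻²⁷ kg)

v⊥ = v sinθ = 2.59×10⁶·sin57° ≈ 2.172×10⁶ m/s.
r = m v⊥/(|q|B) = (6.644×10⁻²⁷)(2.172×10⁶)/((3.204×10⁻¹⁹)(0.0311)) ≈ 1.45 m.

r ≈ 1.45 m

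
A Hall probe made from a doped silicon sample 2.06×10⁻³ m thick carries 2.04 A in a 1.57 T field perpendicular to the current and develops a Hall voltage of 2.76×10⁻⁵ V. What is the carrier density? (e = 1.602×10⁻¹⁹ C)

From V_H = IB/(n e t), n = IB/(V_H e t).
n = (2.04)(1.57)/((2.76×10⁻⁵)(1.602×10⁻¹⁹)(2.06×10⁻³)) ≈ 3.52×10²⁶ m⁻³.

n ≈ 3.52×10²⁶ m⁻³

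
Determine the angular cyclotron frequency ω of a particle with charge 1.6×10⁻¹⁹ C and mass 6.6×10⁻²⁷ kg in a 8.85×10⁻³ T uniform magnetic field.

ω = |q|B/m.
ω = (1.6×10⁻¹⁹)(8.85×10⁻³)/6.6×10⁻²⁷ ≈ 2.15×10⁵ rad/s.

ω ≈ 2.15×10⁵ rad/s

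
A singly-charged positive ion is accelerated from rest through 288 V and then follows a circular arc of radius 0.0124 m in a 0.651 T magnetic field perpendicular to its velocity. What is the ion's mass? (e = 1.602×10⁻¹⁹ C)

m ≈ 1.81×10⁻²⁶ kg

Combine |q|V = ½mv² and r = mv/(|q|B): eliminate v to get m = qB²r²/(2V).
m = (1.602×10⁻¹⁹)(0.651)²(0.0124)²/(2·288) ≈ 1.81×10⁻²⁶ kg.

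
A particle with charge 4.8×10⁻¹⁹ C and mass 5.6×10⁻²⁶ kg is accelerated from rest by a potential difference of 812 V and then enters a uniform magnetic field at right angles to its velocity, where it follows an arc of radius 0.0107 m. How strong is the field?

v = √(2|q|V/m) = √(2·4.8×10⁻¹⁹·812/5.6×10⁻²⁶) ≈ 1.180×10⁵ m/s.
B = mv/(|q|r) = (5.6×10⁻²⁶)(1.180×10⁵)/((4.8×10⁻¹⁹)(0.0107)) ≈ 1.29 T.

B ≈ 1.29 T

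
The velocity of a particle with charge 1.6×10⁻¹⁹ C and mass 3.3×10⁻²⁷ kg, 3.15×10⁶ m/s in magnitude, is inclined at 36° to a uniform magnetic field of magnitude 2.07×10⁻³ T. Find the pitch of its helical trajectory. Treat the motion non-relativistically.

p ≈ 160 m

v∥ = v cosθ = 3.15×10⁶·cos36° ≈ 2.548×10⁶ m/s.
T = 2πm/(|q|B) = 2π(3.3×10⁻²⁷)/((1.6×10⁻¹⁹)(2.07×10⁻³)) ≈ 6.260×10⁻⁵ s.
pitch = v∥ T = (2.548×10⁶)(6.260×10⁻⁵) ≈ 160 m.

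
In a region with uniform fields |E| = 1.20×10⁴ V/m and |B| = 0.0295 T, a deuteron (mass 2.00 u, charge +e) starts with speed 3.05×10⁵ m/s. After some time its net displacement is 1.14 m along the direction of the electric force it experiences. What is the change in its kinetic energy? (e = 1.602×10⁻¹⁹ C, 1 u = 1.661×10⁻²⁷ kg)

ΔKE ≈ 2.19×10⁻¹⁵ J

The magnetic force is always ⟂ v and does no work; only the electric force changes KE.
ΔKE = F_E · d = |q|E d = (1.602×10⁻¹⁹)(1.20×10⁴)(1.14) ≈ 2.19×10⁻¹⁵ J.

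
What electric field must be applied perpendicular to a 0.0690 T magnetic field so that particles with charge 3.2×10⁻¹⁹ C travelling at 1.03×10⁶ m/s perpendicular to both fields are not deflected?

E = 7.11×10⁴ V/m

For straight-line motion qE = qvB, so E = vB.
E = 1.03×10⁶ × 0.0690 = 7.11×10⁴ V/m.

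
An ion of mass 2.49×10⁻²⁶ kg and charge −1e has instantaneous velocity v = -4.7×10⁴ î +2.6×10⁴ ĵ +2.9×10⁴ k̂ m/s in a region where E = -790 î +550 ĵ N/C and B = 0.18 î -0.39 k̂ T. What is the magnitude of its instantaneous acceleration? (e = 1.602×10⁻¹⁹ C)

v×B = (-1.01×10⁴, -1.31×10⁴, -4680) N/C.
E + v×B = (-1.09×10⁴, -1.26×10⁴, -4680) N/C.
F = q(E + v×B) = (−1.602×10⁻¹⁹ C)·(-1.09×10⁴, -1.26×10⁴, -4680) = (1.75×10⁻¹⁵, 2.01×10⁻¹⁵, 7.50×10⁻¹⁶) N.
|a| = |F|/m = 2.771×10⁻¹⁵/2.49×10⁻²⁶ ≈ 1.11×10¹¹ m/s².

|a| ≈ 1.11×10¹¹ m/s²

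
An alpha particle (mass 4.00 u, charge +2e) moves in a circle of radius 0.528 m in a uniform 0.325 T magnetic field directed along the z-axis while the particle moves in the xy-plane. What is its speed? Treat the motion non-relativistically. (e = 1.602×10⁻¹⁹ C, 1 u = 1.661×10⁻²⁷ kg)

v ≈ 8.28×10⁶ m/s

From |q|vB = mv²/r, v = |q|Br/m.
v = (3.204×10⁻¹⁹)(0.325)(0.528)/6.644×10⁻²⁷ ≈ 8.28×10⁶ m/s.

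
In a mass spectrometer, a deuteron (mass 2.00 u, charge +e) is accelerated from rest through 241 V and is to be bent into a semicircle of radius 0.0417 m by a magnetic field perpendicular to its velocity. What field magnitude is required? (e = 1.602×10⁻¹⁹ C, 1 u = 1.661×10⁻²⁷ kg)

B ≈ 0.0758 T

v = √(2|q|V/m) = √(2·1.602×10⁻¹⁹·241/3.322×10⁻²⁷) ≈ 1.525×10⁵ m/s.
B = mv/(|q|r) = (3.322×10⁻²⁷)(1.525×10⁵)/((1.602×10⁻¹⁹)(0.0417)) ≈ 0.0758 T.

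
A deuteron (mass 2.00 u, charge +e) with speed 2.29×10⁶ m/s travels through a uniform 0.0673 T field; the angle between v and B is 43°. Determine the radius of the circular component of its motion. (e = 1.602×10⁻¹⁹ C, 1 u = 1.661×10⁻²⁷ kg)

r ≈ 0.481 m

v⊥ = v sinθ = 2.29×10⁶·sin43° ≈ 1.562×10⁶ m/s.
r = m v⊥/(|q|B) = (3.322×10⁻²⁷)(1.562×10⁶)/((1.602×10⁻¹⁹)(0.0673)) ≈ 0.481 m.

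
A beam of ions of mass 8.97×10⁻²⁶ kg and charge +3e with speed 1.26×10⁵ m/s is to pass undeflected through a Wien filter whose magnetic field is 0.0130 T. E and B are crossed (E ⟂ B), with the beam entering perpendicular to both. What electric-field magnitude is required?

E = 1640 V/m

For straight-line motion qE = qvB, so E = vB.
E = 1.26×10⁵ × 0.0130 = 1640 V/m.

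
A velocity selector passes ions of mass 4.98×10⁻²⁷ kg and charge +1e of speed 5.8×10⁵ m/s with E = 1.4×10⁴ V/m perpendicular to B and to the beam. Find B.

Balance of forces in the selector: qE = qvB ⇒ B = E/v.
B = 1.4×10⁴/5.8×10⁵ = 0.024 T.

B = 0.024 T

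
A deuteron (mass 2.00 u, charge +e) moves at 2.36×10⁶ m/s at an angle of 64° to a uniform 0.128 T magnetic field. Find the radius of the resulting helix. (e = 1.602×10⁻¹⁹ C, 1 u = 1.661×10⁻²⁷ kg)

r ≈ 0.344 m

v⊥ = v sinθ = 2.36×10⁶·sin64° ≈ 2.121×10⁶ m/s.
r = m v⊥/(|q|B) = (3.322×10⁻²⁷)(2.121×10⁶)/((1.602×10⁻¹⁹)(0.128)) ≈ 0.344 m.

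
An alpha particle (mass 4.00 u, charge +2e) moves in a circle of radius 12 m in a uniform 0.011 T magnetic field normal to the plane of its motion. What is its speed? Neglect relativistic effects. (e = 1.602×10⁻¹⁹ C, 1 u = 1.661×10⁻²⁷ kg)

v ≈ 6.4×10⁶ m/s

From |q|vB = mv²/r, v = |q|Br/m.
v = (3.204×10⁻¹⁹)(0.011)(12)/6.644×10⁻²⁷ ≈ 6.4×10⁶ m/s.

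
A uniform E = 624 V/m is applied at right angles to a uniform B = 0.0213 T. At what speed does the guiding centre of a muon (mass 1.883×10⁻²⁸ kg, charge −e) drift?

The E×B drift speed is v_d = E/B.
v_d = 624/0.0213 = 2.93×10⁴ m/s.

v_d ≈ 2.93×10⁴ m/s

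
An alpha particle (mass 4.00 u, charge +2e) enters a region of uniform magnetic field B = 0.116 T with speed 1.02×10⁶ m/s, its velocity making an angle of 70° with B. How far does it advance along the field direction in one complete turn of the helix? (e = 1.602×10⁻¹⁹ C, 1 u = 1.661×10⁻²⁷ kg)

p ≈ 0.392 m

v∥ = v cosθ = 1.02×10⁶·cos70° ≈ 3.489×10⁵ m/s.
T = 2πm/(|q|B) = 2π(6.644×10⁻²⁷)/((3.204×10⁻¹⁹)(0.116)) ≈ 1.123×10⁻⁶ s.
pitch = v∥ T = (3.489×10⁵)(1.123×10⁻⁶) ≈ 0.392 m.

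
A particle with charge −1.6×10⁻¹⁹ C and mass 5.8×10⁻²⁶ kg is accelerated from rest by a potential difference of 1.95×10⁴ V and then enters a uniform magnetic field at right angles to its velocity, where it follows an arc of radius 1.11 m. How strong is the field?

v = √(2|q|V/m) = √(2·1.6×10⁻¹⁹·1.95×10⁴/5.8×10⁻²⁶) ≈ 3.280×10⁵ m/s.
B = mv/(|q|r) = (5.8×10⁻²⁶)(3.280×10⁵)/((1.6×10⁻¹⁹)(1.11)) ≈ 0.107 T.

B ≈ 0.107 T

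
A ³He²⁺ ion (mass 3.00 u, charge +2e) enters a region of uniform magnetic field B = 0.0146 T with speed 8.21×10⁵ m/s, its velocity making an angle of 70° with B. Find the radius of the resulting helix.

v⊥ = v sinθ = 8.21×10⁵·sin70° ≈ 7.715×10⁵ m/s.
r = m v⊥/(|q|B) = (4.983×10⁻²⁷)(7.715×10⁵)/((3.204×10⁻¹⁹)(0.0146)) ≈ 0.822 m.

r ≈ 0.822 m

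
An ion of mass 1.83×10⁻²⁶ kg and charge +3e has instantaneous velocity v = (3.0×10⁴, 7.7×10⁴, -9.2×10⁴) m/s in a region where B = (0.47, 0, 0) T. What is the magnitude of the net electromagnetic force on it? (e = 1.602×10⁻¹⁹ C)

|F| ≈ 2.71×10⁻¹⁴ N

v×B = (0, -4.32×10⁴, -3.62×10⁴) N/C.
F = q v×B = (4.806×10⁻¹⁹ C)·(0, -4.32×10⁴, -3.62×10⁴) = (0, -2.08×10⁻¹⁴, -1.74×10⁻¹⁴) N.
|F| = 2.71×10⁻¹⁴ N.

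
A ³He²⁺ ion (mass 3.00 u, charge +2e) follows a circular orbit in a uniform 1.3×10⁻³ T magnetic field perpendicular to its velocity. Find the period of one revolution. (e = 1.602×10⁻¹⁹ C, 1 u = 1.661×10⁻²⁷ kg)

The cyclotron period depends only on m, q, B: T = 2πm/(|q|B).
T = 2π(4.983×10⁻²⁷)/((3.204×10⁻¹⁹)(1.3×10⁻³)) ≈ 7.5×10⁻⁵ s.

T ≈ 7.5×10⁻⁵ s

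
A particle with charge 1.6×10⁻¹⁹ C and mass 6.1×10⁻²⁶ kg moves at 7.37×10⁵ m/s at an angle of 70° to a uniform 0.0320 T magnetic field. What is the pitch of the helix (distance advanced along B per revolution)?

p ≈ 18.9 m

v∥ = v cosθ = 7.37×10⁵·cos70° ≈ 2.521×10⁵ m/s.
T = 2πm/(|q|B) = 2π(6.1×10⁻²⁶)/((1.6×10⁻¹⁹)(0.0320)) ≈ 7.486×10⁻⁵ s.
pitch = v∥ T = (2.521×10⁵)(7.486×10⁻⁵) ≈ 18.9 m.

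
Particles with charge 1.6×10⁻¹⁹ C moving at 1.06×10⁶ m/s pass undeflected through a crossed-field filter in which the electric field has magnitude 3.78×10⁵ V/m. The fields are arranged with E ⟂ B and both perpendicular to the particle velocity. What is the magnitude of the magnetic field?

Balance of forces in the selector: qE = qvB ⇒ B = E/v.
B = 3.78×10⁵/1.06×10⁶ = 0.357 T.

B = 0.357 T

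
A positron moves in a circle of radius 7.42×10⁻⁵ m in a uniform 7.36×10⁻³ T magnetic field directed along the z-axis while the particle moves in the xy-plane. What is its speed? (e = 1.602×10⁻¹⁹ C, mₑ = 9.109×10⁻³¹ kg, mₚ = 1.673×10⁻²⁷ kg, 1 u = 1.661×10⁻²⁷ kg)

v ≈ 9.60×10⁴ m/s

From |q|vB = mv²/r, v = |q|Br/m.
v = (1.602×10⁻¹⁹)(7.36×10⁻³)(7.42×10⁻⁵)/9.109×10⁻³¹ ≈ 9.60×10⁴ m/s.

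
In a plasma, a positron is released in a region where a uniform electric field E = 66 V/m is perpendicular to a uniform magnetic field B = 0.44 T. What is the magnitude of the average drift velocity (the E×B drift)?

v_d ≈ 150 m/s

The E×B drift speed is v_d = E/B.
v_d = 66/0.44 = 150 m/s.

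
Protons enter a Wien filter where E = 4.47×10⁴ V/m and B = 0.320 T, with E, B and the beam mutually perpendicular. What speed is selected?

v = 1.40×10⁵ m/s

Zero net Lorentz force requires |qE| = |q v×B|, i.e. E = vB.
v = E/B = 4.47×10⁴/0.320 = 1.40×10⁵ m/s.
The result is independent of the particle's charge and mass.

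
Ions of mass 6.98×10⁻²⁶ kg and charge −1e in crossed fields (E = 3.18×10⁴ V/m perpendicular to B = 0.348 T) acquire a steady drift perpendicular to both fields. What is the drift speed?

In crossed fields the guiding centre drifts at v_d = |E×B|/B² = E/B, independent of charge and mass.
v_d = 3.18×10⁴/0.348 = 9.14×10⁴ m/s.

v_d ≈ 9.14×10⁴ m/s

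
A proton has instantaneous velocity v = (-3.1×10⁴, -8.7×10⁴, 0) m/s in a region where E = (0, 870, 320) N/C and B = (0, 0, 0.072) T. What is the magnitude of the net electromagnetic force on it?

v×B = (-6260, 2230, 0) N/C.
E + v×B = (-6260, 3100, 320) N/C.
F = q(E + v×B) = (1.602×10⁻¹⁹ C)·(-6260, 3100, 320) = (-1.00×10⁻¹⁵, 4.97×10⁻¹⁶, 5.13×10⁻¹⁷) N.
|F| = 1.12×10⁻¹⁵ N.

|F| ≈ 1.12×10⁻¹⁵ N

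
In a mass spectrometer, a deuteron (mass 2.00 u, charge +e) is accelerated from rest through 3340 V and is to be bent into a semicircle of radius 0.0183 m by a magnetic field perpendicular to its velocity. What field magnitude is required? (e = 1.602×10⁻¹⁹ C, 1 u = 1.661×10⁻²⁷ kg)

B ≈ 0.643 T

v = √(2|q|V/m) = √(2·1.602×10⁻¹⁹·3340/3.322×10⁻²⁷) ≈ 5.676×10⁵ m/s.
B = mv/(|q|r) = (3.322×10⁻²⁷)(5.676×10⁵)/((1.602×10⁻¹⁹)(0.0183)) ≈ 0.643 T.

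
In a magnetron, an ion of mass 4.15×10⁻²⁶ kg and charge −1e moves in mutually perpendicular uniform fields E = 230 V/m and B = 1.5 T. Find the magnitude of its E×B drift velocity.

In crossed fields the guiding centre drifts at v_d = |E×B|/B² = E/B, independent of charge and mass.
v_d = 230/1.5 = 150 m/s.

v_d ≈ 150 m/s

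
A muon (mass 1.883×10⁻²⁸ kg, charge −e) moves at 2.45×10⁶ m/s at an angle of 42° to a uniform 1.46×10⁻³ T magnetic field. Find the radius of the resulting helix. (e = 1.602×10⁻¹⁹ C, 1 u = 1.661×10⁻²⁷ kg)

v⊥ = v sinθ = 2.45×10⁶·sin42° ≈ 1.639×10⁶ m/s.
r = m v⊥/(|q|B) = (1.883×10⁻²⁸)(1.639×10⁶)/((1.602×10⁻¹⁹)(1.46×10⁻³)) ≈ 1.32 m.

r ≈ 1.32 m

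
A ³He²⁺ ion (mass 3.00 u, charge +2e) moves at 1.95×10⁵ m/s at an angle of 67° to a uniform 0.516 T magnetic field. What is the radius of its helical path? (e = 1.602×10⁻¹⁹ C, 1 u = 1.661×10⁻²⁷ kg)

v⊥ = v sinθ = 1.95×10⁵·sin67° ≈ 1.795×10⁵ m/s.
r = m v⊥/(|q|B) = (4.983×10⁻²⁷)(1.795×10⁵)/((3.204×10⁻¹⁹)(0.516)) ≈ 5.41×10⁻³ m.

r ≈ 5.41×10⁻³ m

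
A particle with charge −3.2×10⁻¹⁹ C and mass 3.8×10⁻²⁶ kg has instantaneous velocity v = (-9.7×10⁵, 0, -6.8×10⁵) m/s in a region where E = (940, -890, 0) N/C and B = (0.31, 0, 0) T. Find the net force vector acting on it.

v×B = (0, -2.11×10⁵, 0) N/C.
E + v×B = (940, -2.12×10⁵, 0) N/C.
F = q(E + v×B) = (−3.2×10⁻¹⁹ C)·(940, -2.12×10⁵, 0) = (-3.01×10⁻¹⁶, 6.77×10⁻¹⁴, 0) N.

F ≈ (-3.01×10⁻¹⁶, 6.77×10⁻¹⁴, 0) N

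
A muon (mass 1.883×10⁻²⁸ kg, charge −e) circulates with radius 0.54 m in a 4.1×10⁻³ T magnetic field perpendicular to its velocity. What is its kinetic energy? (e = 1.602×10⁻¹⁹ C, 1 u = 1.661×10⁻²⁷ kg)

KE ≈ 2100 eV

v = |q|Br/m, then KE = ½mv² = (qBr)²/(2m).
v = (1.602×10⁻¹⁹)(4.1×10⁻³)(0.54)/1.883×10⁻²⁸ ≈ 1.884×10⁶ m/s.
KE = ½(1.883×10⁻²⁸)(1.884×10⁶)² ≈ 3.3×10⁻¹⁶ J = 2100 eV.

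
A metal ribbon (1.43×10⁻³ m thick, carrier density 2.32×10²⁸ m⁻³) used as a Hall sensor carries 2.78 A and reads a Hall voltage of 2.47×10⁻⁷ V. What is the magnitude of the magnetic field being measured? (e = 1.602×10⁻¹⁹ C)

B ≈ 0.472 T

From V_H = IB/(n e t), B = V_H n e t / I.
B = (2.47×10⁻⁷)(2.32×10²⁸)(1.602×10⁻¹⁹)(1.43×10⁻³)/2.78 ≈ 0.472 T.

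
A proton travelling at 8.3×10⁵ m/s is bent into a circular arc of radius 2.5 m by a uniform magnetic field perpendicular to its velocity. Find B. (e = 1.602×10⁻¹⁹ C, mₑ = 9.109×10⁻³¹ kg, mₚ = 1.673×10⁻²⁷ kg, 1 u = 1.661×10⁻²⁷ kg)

B ≈ 3.5×10⁻³ T

From |q|vB = mv²/r, B = mv/(|q|r).
B = (1.673×10⁻²⁷)(8.3×10⁵)/((1.602×10⁻¹⁹)(2.5)) ≈ 3.5×10⁻³ T.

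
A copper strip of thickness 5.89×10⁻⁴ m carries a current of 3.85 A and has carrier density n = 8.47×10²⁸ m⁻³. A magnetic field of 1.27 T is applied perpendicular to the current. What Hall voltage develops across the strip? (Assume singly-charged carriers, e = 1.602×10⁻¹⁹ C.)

V_H = IB/(n e t).
V_H = (3.85)(1.27)/((8.47×10²⁸)(1.602×10⁻¹⁹)(5.89×10⁻⁴)) ≈ 6.12×10⁻⁷ V.

V_H ≈ 6.12×10⁻⁷ V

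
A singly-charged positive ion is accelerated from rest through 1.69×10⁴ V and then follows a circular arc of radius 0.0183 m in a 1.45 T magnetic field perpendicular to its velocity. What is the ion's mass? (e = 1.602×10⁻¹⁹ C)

m ≈ 3.34×10⁻²⁷ kg

Combine |q|V = ½mv² and r = mv/(|q|B): eliminate v to get m = qB²r²/(2V).
m = (1.602×10⁻¹⁹)(1.45)²(0.0183)²/(2·1.69×10⁴) ≈ 3.34×10⁻²⁷ kg.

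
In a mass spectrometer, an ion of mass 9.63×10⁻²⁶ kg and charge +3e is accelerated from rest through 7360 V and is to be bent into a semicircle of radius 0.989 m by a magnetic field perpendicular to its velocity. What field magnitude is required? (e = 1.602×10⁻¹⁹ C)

v = √(2|q|V/m) = √(2·4.806×10⁻¹⁹·7360/9.63×10⁻²⁶) ≈ 2.710×10⁵ m/s.
B = mv/(|q|r) = (9.63×10⁻²⁶)(2.710×10⁵)/((4.806×10⁻¹⁹)(0.989)) ≈ 0.0549 T.

B ≈ 0.0549 T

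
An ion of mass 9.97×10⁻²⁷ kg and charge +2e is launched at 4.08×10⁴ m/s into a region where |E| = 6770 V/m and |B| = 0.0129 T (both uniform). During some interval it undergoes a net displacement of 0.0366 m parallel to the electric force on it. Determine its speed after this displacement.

B does no work; ΔKE = |q|E d.
½mv_f² = ½mv₀² + |q|Ed = ½(9.97×10⁻²⁷)(4.08×10⁴)² + (3.204×10⁻¹⁹)(6770)(0.0366) ≈ 8.298×10⁻¹⁸ J + 7.939×10⁻¹⁷ J ≈ 8.769×10⁻¹⁷ J.
v_f = √(2·8.769×10⁻¹⁷/9.97×10⁻²⁷) ≈ 1.33×10⁵ m/s.

v_f ≈ 1.33×10⁵ m/s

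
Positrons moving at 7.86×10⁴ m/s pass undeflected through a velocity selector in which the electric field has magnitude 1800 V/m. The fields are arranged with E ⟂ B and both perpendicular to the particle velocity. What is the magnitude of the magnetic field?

B = 0.0229 T

Balance of forces in the selector: qE = qvB ⇒ B = E/v.
B = 1800/7.86×10⁴ = 0.0229 T.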